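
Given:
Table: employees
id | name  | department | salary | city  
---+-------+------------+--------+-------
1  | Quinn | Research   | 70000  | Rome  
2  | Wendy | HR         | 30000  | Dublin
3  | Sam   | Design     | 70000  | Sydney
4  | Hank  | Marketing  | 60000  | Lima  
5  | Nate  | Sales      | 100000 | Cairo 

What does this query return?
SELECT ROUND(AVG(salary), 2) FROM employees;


SUM(salary) = 330000
COUNT = 5
ROUND(AVG, 2) = ROUND(330000 / 5, 2) = 66000.0

66000.0


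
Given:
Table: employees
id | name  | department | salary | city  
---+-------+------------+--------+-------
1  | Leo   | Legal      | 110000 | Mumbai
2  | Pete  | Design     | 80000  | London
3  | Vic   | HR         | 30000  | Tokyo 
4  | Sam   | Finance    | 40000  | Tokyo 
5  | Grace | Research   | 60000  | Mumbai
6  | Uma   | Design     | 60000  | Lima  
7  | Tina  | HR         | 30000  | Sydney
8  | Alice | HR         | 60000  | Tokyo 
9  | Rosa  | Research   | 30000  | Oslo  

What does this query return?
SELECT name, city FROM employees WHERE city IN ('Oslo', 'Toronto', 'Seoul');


Filtering: city IN ('Oslo', 'Toronto', 'Seoul')
Matching: 1 rows

1 rows:
Rosa, Oslo


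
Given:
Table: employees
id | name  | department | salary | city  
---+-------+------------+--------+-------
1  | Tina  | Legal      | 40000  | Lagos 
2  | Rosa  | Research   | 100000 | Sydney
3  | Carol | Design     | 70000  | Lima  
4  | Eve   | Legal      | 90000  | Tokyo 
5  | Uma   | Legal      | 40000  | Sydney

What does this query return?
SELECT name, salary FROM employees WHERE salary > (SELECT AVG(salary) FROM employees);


Subquery: AVG(salary) = 68000.0
Filtering: salary > 68000.0
  Rosa (100000) -> MATCH
  Carol (70000) -> MATCH
  Eve (90000) -> MATCH


3 rows:
Rosa, 100000
Carol, 70000
Eve, 90000


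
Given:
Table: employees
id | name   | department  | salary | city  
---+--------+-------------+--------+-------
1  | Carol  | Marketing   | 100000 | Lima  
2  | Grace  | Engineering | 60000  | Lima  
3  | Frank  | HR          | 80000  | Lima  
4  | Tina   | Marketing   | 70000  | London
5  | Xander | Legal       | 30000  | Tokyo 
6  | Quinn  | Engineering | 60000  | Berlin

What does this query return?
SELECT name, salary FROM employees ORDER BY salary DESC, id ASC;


Sorting by salary DESC, then id ASC for ties

6 rows:
Carol, 100000
Frank, 80000
Tina, 70000
Grace, 60000
Quinn, 60000
Xander, 30000


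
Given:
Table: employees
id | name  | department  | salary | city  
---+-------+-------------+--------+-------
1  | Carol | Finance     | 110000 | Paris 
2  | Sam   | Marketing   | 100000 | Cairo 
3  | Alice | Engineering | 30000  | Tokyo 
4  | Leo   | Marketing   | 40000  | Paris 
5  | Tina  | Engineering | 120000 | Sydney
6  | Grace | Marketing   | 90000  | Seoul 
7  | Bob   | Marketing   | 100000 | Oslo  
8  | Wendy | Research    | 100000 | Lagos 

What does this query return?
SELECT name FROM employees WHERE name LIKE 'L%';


LIKE 'L%' matches names starting with 'L'
Matching: 1

1 rows:
Leo


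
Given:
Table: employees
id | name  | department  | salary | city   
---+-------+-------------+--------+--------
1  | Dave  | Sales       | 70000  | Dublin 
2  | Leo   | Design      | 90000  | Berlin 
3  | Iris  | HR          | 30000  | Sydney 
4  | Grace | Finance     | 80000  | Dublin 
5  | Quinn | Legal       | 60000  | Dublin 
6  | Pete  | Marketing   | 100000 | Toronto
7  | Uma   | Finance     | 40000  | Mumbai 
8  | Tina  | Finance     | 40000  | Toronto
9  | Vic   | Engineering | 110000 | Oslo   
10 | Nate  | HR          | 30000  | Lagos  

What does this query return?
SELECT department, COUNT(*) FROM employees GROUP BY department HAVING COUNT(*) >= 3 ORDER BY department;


Groups with count >= 3:
  Finance: 3 -> PASS
  Design: 1 -> filtered out
  Engineering: 1 -> filtered out
  HR: 2 -> filtered out
  Legal: 1 -> filtered out
  Marketing: 1 -> filtered out
  Sales: 1 -> filtered out


1 groups:
Finance, 3


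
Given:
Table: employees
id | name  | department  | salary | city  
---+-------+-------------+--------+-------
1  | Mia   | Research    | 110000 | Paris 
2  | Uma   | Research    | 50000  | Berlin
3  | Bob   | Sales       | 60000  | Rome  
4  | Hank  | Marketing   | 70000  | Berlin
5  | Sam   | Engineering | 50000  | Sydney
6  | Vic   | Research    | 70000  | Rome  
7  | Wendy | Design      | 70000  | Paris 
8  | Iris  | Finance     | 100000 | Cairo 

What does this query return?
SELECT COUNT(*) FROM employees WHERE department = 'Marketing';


Counting rows where department = 'Marketing'
  Hank -> MATCH


1


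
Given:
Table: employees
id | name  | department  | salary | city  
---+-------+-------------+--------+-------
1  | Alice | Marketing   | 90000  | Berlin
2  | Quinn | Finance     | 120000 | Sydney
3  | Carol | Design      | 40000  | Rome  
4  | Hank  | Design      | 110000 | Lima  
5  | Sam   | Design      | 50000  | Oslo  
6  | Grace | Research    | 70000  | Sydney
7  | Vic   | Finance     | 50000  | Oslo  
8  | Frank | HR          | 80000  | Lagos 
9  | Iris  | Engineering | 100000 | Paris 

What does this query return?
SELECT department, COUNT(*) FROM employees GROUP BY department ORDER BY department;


Assigning each row to its department group:
  Alice -> Marketing
  Quinn -> Finance
  Carol -> Design
  Hank -> Design
  Sam -> Design
  Grace -> Research
  Vic -> Finance
  Frank -> HR
  Iris -> Engineering


6 groups:
Design, 3
Engineering, 1
Finance, 2
HR, 1
Marketing, 1
Research, 1


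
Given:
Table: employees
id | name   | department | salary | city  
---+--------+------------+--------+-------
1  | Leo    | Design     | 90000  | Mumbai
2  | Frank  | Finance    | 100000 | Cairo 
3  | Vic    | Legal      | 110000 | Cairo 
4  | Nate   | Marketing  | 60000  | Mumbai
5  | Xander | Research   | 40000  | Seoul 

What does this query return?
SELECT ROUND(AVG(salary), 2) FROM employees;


SUM(salary) = 400000
COUNT = 5
ROUND(AVG, 2) = ROUND(400000 / 5, 2) = 80000.0

80000.0


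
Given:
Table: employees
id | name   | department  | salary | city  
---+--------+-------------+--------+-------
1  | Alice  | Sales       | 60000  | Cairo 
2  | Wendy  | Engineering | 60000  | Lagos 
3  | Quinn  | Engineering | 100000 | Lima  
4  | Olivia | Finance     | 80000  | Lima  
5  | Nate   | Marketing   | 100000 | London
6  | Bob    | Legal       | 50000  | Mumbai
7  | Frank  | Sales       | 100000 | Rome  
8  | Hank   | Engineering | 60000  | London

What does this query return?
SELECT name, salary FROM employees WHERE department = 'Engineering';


Filtering: department = 'Engineering'
Matching rows: 3

3 rows:
Wendy, 60000
Quinn, 100000
Hank, 60000


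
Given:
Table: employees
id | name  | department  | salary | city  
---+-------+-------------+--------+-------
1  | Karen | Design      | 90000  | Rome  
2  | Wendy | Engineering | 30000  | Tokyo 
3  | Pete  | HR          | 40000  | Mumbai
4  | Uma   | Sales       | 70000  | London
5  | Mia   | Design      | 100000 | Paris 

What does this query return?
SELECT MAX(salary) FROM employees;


Salaries: 90000, 30000, 40000, 70000, 100000
MAX = 100000

100000


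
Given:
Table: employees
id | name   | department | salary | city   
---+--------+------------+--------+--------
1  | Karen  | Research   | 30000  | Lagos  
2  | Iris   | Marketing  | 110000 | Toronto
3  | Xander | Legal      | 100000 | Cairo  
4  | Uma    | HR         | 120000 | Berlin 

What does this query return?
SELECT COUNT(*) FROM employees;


COUNT(*) counts all rows

4


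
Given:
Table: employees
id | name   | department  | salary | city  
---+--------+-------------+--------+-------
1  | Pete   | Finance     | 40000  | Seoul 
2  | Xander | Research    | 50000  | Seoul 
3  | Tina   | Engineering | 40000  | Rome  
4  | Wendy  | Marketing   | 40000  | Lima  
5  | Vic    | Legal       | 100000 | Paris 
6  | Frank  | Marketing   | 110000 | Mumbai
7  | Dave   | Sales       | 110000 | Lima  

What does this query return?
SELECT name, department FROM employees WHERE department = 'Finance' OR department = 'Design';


Filtering: department = 'Finance' OR 'Design'
Matching: 1 rows

1 rows:
Pete, Finance


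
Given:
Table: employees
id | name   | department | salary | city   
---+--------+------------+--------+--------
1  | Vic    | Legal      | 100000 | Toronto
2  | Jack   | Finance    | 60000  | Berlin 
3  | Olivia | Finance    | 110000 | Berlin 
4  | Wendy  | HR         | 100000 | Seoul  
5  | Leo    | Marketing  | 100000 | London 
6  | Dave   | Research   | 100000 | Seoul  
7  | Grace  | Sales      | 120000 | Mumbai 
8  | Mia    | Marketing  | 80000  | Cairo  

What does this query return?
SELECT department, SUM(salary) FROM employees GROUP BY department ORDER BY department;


Summing salary within each department:
  Finance: 60000 + 110000 = 170000
  HR: 100000 = 100000
  Legal: 100000 = 100000
  Marketing: 100000 + 80000 = 180000
  Research: 100000 = 100000
  Sales: 120000 = 120000


6 groups:
Finance, 170000
HR, 100000
Legal, 100000
Marketing, 180000
Research, 100000
Sales, 120000


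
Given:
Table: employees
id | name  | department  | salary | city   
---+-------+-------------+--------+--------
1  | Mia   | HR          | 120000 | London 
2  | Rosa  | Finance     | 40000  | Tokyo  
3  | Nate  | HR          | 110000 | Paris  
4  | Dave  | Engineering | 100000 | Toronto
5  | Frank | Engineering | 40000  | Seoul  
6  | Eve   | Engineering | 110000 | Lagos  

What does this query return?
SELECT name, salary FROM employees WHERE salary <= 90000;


Filtering: salary <= 90000
Matching: 2 rows

2 rows:
Rosa, 40000
Frank, 40000


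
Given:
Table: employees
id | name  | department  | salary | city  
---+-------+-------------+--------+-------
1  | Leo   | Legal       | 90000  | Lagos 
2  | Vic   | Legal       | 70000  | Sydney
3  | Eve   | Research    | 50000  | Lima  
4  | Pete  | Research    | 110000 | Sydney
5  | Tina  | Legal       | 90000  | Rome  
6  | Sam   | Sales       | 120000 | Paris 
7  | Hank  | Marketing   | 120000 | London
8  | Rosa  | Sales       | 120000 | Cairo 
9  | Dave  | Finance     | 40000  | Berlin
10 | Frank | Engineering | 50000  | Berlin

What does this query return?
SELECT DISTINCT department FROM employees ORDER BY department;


All 'department' values (row order): Legal, Legal, Research, Research, Legal, Sales, Marketing, Sales, Finance, Engineering
Removing duplicates leaves 6 unique value(s).

6 values:
Engineering
Finance
Legal
Marketing
Research
Sales


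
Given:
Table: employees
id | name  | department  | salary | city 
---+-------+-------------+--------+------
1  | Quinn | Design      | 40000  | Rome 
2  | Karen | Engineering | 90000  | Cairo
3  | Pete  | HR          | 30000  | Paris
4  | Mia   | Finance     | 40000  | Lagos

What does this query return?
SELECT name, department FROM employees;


Projecting columns: name, department

4 rows:
Quinn, Design
Karen, Engineering
Pete, HR
Mia, Finance


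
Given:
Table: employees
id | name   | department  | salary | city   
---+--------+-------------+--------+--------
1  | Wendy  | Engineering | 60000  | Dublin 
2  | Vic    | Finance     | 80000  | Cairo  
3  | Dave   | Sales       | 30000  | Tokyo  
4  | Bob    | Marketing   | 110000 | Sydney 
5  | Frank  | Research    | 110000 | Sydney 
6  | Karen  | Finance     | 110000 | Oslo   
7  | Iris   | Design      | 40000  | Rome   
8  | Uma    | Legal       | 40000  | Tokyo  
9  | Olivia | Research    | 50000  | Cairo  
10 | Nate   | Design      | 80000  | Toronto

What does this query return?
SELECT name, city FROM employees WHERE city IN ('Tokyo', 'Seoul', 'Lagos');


Filtering: city IN ('Tokyo', 'Seoul', 'Lagos')
Matching: 2 rows

2 rows:
Dave, Tokyo
Uma, Tokyo


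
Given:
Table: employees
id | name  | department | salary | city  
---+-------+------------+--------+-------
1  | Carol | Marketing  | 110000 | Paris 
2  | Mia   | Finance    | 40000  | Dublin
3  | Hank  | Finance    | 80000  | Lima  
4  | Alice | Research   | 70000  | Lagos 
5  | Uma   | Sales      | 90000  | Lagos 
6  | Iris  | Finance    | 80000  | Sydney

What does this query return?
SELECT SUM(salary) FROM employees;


SUM(salary) = 110000 + 40000 + 80000 + 70000 + 90000 + 80000 = 470000

470000


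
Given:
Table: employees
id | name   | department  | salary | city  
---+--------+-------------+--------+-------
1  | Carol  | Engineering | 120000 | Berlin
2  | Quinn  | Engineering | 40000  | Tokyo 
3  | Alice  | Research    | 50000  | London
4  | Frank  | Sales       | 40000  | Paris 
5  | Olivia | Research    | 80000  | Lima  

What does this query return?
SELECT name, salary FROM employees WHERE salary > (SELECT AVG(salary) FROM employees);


Subquery: AVG(salary) = 66000.0
Filtering: salary > 66000.0
  Carol (120000) -> MATCH
  Olivia (80000) -> MATCH


2 rows:
Carol, 120000
Olivia, 80000


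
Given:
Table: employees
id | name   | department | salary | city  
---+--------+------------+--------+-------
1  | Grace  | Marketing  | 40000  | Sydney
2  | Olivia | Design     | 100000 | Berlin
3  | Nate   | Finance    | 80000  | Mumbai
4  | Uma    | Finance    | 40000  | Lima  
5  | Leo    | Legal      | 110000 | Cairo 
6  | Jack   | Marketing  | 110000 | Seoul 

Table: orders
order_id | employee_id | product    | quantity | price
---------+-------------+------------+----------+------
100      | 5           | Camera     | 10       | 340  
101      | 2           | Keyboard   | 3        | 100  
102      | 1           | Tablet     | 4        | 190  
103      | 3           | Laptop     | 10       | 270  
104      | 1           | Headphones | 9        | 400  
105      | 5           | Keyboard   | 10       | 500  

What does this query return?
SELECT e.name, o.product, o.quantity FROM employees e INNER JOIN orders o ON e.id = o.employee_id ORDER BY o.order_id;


Joining employees.id = orders.employee_id:
  employee Leo (id=5) -> order Camera
  employee Olivia (id=2) -> order Keyboard
  employee Grace (id=1) -> order Tablet
  employee Nate (id=3) -> order Laptop
  employee Grace (id=1) -> order Headphones
  employee Leo (id=5) -> order Keyboard


6 rows:
Leo, Camera, 10
Olivia, Keyboard, 3
Grace, Tablet, 4
Nate, Laptop, 10
Grace, Headphones, 9
Leo, Keyboard, 10


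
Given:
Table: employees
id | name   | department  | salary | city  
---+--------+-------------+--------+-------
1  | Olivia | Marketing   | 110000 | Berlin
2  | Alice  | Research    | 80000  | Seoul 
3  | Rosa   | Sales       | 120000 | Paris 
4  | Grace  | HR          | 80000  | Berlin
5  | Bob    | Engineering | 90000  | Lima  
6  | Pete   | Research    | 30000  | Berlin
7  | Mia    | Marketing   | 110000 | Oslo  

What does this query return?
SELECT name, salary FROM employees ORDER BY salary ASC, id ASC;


Sorting by salary ASC, then id ASC for ties

7 rows:
Pete, 30000
Alice, 80000
Grace, 80000
Bob, 90000
Olivia, 110000
Mia, 110000
Rosa, 120000


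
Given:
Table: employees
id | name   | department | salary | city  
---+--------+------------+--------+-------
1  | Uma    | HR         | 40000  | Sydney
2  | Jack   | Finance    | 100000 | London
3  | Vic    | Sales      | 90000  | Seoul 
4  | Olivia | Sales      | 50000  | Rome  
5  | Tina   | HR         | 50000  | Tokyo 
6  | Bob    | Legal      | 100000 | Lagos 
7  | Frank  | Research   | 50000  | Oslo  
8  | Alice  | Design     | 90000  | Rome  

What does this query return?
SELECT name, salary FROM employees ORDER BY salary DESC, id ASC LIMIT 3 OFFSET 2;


Sort by salary DESC (id ASC tiebreak), then skip 2 and take 3
Rows 3 through 5

3 rows:
Vic, 90000
Alice, 90000
Olivia, 50000


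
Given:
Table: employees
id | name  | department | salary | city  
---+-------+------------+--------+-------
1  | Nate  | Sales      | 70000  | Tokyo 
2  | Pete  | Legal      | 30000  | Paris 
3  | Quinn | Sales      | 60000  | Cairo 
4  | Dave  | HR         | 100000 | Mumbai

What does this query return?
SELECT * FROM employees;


SELECT * returns all 4 rows with all columns

4 rows:
1, Nate, Sales, 70000, Tokyo
2, Pete, Legal, 30000, Paris
3, Quinn, Sales, 60000, Cairo
4, Dave, HR, 100000, Mumbai


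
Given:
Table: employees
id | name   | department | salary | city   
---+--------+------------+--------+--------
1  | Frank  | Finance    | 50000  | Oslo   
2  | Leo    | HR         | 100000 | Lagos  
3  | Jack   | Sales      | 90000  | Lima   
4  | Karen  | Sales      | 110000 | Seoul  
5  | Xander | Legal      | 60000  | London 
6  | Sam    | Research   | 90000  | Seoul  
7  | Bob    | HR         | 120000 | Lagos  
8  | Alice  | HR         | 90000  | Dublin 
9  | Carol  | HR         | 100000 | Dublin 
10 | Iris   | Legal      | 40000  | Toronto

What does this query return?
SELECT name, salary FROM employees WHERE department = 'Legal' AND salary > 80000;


Filtering: department = 'Legal' AND salary > 80000
Matching: 0 rows

Empty result set (0 rows)


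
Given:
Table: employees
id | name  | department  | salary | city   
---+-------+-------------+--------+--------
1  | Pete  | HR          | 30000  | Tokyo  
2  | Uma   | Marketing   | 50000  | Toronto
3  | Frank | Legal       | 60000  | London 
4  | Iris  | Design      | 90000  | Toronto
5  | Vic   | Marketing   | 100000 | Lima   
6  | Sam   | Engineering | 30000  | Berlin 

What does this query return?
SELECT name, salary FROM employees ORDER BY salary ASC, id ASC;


Sorting by salary ASC, then id ASC for ties

6 rows:
Pete, 30000
Sam, 30000
Uma, 50000
Frank, 60000
Iris, 90000
Vic, 100000


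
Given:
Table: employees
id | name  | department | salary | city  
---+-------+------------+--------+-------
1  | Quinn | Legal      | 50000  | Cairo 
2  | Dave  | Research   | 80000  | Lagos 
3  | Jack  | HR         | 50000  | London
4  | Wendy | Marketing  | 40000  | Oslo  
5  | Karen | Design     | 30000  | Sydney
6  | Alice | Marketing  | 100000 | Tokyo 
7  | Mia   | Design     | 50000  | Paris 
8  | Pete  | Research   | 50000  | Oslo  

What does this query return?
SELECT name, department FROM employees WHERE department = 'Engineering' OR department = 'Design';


Filtering: department = 'Engineering' OR 'Design'
Matching: 2 rows

2 rows:
Karen, Design
Mia, Design


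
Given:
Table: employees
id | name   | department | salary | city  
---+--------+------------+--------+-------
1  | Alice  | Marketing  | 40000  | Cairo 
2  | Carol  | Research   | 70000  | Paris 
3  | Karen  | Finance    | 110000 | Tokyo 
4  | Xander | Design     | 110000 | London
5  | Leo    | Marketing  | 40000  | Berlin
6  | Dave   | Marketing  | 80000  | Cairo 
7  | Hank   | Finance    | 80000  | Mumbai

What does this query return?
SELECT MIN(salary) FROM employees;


Salaries: 40000, 70000, 110000, 110000, 40000, 80000, 80000
MIN = 40000

40000


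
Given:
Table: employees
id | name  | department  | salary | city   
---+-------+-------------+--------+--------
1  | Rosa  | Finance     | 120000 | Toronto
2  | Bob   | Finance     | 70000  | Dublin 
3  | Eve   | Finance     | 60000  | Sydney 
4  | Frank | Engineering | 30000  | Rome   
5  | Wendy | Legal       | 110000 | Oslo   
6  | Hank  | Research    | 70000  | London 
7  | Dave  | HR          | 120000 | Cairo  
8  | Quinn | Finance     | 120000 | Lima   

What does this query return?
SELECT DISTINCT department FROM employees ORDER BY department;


All 'department' values (row order): Finance, Finance, Finance, Engineering, Legal, Research, HR, Finance
Removing duplicates leaves 5 unique value(s).

5 values:
Engineering
Finance
HR
Legal
Research


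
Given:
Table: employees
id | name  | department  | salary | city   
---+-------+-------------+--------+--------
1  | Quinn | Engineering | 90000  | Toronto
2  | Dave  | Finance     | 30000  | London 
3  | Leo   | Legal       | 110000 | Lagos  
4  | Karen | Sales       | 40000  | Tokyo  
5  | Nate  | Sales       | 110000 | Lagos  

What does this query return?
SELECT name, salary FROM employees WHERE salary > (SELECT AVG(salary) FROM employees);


Subquery: AVG(salary) = 76000.0
Filtering: salary > 76000.0
  Quinn (90000) -> MATCH
  Leo (110000) -> MATCH
  Nate (110000) -> MATCH


3 rows:
Quinn, 90000
Leo, 110000
Nate, 110000


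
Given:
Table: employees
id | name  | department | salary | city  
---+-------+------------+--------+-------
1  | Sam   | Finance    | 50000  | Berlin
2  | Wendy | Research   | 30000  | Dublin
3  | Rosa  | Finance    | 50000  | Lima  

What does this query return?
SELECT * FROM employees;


SELECT * returns all 3 rows with all columns

3 rows:
1, Sam, Finance, 50000, Berlin
2, Wendy, Research, 30000, Dublin
3, Rosa, Finance, 50000, Lima


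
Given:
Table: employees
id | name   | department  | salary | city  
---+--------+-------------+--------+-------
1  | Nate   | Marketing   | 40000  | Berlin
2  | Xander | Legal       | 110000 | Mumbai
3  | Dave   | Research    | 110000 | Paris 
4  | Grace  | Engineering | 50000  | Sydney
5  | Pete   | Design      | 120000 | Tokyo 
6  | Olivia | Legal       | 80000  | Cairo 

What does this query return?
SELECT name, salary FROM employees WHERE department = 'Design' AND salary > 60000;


Filtering: department = 'Design' AND salary > 60000
Matching: 1 rows

1 rows:
Pete, 120000


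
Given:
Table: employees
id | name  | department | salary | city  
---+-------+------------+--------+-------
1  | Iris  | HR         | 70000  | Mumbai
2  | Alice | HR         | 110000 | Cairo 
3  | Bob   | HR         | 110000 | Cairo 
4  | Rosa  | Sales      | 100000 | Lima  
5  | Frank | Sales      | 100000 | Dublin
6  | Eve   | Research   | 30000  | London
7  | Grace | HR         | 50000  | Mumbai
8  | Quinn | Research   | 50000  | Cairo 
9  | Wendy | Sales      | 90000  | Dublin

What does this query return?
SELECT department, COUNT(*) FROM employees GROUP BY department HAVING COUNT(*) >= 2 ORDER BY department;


Groups with count >= 2:
  HR: 4 -> PASS
  Research: 2 -> PASS
  Sales: 3 -> PASS


3 groups:
HR, 4
Research, 2
Sales, 3


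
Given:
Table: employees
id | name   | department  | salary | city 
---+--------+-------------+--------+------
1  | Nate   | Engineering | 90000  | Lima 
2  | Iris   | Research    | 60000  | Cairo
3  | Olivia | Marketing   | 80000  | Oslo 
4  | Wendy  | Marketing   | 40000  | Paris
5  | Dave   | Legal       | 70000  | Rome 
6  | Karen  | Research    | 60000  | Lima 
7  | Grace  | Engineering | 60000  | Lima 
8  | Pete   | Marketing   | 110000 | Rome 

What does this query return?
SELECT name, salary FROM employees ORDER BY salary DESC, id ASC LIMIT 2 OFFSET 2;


Sort by salary DESC (id ASC tiebreak), then skip 2 and take 2
Rows 3 through 4

2 rows:
Olivia, 80000
Dave, 70000


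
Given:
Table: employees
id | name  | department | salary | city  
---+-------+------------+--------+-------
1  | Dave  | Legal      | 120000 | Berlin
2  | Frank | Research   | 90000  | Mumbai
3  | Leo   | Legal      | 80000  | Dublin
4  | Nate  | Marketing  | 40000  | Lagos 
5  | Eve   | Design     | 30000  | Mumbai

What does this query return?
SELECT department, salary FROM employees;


Projecting columns: department, salary

5 rows:
Legal, 120000
Research, 90000
Legal, 80000
Marketing, 40000
Design, 30000


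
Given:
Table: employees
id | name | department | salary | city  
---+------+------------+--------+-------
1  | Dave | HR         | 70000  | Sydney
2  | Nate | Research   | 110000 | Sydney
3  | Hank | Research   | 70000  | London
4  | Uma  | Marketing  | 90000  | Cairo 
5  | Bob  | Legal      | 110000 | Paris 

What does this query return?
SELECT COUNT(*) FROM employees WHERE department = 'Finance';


Counting rows where department = 'Finance'


0


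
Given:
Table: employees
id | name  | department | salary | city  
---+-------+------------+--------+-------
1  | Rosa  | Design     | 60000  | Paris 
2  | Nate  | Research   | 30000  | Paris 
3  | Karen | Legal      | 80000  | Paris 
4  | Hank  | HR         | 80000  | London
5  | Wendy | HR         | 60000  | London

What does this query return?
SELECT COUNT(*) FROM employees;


COUNT(*) counts all rows

5


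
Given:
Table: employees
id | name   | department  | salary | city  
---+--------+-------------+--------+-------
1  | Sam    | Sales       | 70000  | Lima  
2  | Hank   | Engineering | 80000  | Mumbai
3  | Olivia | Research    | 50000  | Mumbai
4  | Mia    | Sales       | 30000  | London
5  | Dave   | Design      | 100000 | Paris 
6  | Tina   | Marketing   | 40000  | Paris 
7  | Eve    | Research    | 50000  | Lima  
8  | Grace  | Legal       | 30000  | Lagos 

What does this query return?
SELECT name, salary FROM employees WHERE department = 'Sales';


Filtering: department = 'Sales'
Matching rows: 2

2 rows:
Sam, 70000
Mia, 30000


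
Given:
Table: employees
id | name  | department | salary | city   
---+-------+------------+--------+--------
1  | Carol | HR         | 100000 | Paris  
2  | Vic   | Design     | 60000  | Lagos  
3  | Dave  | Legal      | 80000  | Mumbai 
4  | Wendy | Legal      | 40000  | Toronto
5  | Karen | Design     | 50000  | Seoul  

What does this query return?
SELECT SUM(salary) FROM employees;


SUM(salary) = 100000 + 60000 + 80000 + 40000 + 50000 = 330000

330000


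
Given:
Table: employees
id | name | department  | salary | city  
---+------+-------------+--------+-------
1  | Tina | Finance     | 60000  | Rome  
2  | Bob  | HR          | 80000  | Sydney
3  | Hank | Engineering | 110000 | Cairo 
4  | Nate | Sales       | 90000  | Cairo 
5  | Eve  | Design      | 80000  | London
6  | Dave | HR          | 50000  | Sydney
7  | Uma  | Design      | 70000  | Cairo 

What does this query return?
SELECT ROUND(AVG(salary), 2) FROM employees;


SUM(salary) = 540000
COUNT = 7
ROUND(AVG, 2) = ROUND(540000 / 7, 2) = 77142.86

77142.86


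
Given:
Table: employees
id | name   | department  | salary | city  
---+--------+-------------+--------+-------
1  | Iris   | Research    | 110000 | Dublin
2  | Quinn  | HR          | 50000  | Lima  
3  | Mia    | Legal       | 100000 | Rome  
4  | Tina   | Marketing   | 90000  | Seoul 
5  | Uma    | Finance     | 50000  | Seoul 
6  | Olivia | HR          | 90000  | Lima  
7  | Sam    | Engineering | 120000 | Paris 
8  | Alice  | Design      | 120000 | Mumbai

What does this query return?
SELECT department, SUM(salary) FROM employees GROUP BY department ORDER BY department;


Summing salary within each department:
  Design: 120000 = 120000
  Engineering: 120000 = 120000
  Finance: 50000 = 50000
  HR: 50000 + 90000 = 140000
  Legal: 100000 = 100000
  Marketing: 90000 = 90000
  Research: 110000 = 110000


7 groups:
Design, 120000
Engineering, 120000
Finance, 50000
HR, 140000
Legal, 100000
Marketing, 90000
Research, 110000


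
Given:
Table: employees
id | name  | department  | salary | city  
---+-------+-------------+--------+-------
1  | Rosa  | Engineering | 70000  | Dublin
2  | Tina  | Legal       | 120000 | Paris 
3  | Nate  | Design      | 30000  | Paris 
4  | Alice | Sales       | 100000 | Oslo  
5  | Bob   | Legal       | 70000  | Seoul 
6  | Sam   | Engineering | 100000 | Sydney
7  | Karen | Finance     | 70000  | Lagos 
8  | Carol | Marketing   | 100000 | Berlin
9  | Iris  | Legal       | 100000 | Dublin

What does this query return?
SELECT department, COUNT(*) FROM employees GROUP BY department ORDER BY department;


Assigning each row to its department group:
  Rosa -> Engineering
  Tina -> Legal
  Nate -> Design
  Alice -> Sales
  Bob -> Legal
  Sam -> Engineering
  Karen -> Finance
  Carol -> Marketing
  Iris -> Legal


6 groups:
Design, 1
Engineering, 2
Finance, 1
Legal, 3
Marketing, 1
Sales, 1


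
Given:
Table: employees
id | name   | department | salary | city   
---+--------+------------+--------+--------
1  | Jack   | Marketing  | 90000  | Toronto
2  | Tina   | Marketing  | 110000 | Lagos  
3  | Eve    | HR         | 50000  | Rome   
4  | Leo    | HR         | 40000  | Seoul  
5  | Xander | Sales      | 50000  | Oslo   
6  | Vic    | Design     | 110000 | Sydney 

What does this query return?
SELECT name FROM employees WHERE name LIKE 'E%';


LIKE 'E%' matches names starting with 'E'
Matching: 1

1 rows:
Eve


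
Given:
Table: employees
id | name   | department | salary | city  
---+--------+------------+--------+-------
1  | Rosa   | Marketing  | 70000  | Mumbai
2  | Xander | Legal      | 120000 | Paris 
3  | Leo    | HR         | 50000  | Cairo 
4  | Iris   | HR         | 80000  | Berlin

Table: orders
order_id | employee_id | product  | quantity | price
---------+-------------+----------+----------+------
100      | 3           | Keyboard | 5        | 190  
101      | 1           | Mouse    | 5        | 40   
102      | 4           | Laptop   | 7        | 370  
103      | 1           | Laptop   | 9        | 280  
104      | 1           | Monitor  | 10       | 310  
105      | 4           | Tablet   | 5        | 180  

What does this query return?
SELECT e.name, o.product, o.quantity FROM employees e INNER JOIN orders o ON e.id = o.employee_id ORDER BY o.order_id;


Joining employees.id = orders.employee_id:
  employee Leo (id=3) -> order Keyboard
  employee Rosa (id=1) -> order Mouse
  employee Iris (id=4) -> order Laptop
  employee Rosa (id=1) -> order Laptop
  employee Rosa (id=1) -> order Monitor
  employee Iris (id=4) -> order Tablet


6 rows:
Leo, Keyboard, 5
Rosa, Mouse, 5
Iris, Laptop, 7
Rosa, Laptop, 9
Rosa, Monitor, 10
Iris, Tablet, 5


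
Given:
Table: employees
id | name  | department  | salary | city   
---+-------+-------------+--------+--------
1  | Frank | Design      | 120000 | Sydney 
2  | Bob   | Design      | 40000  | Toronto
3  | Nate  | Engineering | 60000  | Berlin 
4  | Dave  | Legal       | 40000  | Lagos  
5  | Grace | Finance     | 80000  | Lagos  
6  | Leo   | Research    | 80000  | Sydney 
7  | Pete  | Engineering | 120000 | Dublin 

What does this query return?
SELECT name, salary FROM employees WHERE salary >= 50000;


Filtering: salary >= 50000
Matching: 5 rows

5 rows:
Frank, 120000
Nate, 60000
Grace, 80000
Leo, 80000
Pete, 120000


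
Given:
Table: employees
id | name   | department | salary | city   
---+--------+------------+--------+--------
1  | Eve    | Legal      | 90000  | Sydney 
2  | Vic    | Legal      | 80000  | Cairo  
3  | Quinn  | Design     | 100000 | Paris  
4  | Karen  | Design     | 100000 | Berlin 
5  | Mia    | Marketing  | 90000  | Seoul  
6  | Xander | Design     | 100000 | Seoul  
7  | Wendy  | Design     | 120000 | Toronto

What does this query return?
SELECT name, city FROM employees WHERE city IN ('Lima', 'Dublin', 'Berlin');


Filtering: city IN ('Lima', 'Dublin', 'Berlin')
Matching: 1 rows

1 rows:
Karen, Berlin


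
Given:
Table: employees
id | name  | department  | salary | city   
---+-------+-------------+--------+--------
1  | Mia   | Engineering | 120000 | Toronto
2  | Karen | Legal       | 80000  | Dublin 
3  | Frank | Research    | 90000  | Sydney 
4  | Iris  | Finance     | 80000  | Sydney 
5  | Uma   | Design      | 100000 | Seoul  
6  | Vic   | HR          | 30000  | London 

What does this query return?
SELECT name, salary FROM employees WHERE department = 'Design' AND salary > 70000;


Filtering: department = 'Design' AND salary > 70000
Matching: 1 rows

1 rows:
Uma, 100000


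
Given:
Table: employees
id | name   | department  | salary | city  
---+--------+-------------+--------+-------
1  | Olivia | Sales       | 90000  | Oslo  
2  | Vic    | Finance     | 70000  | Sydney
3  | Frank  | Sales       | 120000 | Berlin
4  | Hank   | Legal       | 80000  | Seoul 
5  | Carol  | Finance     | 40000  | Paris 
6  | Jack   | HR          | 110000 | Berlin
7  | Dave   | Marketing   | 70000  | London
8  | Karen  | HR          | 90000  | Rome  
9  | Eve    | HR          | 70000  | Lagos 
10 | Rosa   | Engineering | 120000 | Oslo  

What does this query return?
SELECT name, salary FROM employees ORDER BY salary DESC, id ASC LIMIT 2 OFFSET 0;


Sort by salary DESC (id ASC tiebreak), then skip 0 and take 2
Rows 1 through 2

2 rows:
Frank, 120000
Rosa, 120000


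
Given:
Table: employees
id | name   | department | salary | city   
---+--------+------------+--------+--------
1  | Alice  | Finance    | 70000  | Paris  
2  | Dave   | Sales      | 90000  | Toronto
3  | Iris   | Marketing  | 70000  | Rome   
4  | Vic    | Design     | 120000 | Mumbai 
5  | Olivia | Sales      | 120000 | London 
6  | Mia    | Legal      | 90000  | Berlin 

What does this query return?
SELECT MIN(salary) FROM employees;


Salaries: 70000, 90000, 70000, 120000, 120000, 90000
MIN = 70000

70000


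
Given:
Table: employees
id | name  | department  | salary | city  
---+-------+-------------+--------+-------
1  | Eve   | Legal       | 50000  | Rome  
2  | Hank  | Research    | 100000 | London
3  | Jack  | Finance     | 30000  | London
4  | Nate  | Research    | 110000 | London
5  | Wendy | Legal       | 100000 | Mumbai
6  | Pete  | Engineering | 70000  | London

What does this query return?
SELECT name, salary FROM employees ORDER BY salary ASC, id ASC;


Sorting by salary ASC, then id ASC for ties

6 rows:
Jack, 30000
Eve, 50000
Pete, 70000
Hank, 100000
Wendy, 100000
Nate, 110000


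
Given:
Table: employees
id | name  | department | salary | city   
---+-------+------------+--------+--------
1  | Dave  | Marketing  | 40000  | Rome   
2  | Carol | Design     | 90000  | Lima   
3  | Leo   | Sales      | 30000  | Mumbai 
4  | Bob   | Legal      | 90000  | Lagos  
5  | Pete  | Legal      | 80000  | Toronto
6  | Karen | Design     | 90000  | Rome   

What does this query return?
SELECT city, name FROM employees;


Projecting columns: city, name

6 rows:
Rome, Dave
Lima, Carol
Mumbai, Leo
Lagos, Bob
Toronto, Pete
Rome, Karen


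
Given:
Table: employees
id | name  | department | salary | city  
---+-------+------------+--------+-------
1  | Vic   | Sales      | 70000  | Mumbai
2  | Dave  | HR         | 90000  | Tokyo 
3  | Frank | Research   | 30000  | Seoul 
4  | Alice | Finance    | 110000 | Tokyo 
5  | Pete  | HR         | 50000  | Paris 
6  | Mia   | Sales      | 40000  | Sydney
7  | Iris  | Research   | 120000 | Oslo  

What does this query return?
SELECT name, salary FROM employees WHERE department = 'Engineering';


Filtering: department = 'Engineering'
Matching rows: 0

Empty result set (0 rows)


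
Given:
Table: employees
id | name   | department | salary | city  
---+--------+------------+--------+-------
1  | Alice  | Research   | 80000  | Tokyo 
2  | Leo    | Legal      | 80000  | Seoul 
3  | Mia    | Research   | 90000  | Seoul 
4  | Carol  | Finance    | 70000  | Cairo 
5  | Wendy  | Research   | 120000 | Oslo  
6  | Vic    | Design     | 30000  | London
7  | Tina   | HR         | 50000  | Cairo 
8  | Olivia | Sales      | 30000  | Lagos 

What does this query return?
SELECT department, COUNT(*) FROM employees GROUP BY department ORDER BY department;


Assigning each row to its department group:
  Alice -> Research
  Leo -> Legal
  Mia -> Research
  Carol -> Finance
  Wendy -> Research
  Vic -> Design
  Tina -> HR
  Olivia -> Sales


6 groups:
Design, 1
Finance, 1
HR, 1
Legal, 1
Research, 3
Sales, 1


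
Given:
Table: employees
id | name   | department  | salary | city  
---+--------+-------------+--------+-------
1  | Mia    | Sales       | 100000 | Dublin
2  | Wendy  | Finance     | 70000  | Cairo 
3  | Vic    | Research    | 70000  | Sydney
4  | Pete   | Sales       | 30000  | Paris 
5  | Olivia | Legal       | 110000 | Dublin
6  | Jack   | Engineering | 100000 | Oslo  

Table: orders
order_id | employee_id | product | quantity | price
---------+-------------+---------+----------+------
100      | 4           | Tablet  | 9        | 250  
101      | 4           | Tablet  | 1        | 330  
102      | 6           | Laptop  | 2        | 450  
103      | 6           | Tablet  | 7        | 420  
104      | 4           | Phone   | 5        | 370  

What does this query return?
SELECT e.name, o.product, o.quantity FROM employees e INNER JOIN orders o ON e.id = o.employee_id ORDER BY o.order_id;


Joining employees.id = orders.employee_id:
  employee Pete (id=4) -> order Tablet
  employee Pete (id=4) -> order Tablet
  employee Jack (id=6) -> order Laptop
  employee Jack (id=6) -> order Tablet
  employee Pete (id=4) -> order Phone


5 rows:
Pete, Tablet, 9
Pete, Tablet, 1
Jack, Laptop, 2
Jack, Tablet, 7
Pete, Phone, 5


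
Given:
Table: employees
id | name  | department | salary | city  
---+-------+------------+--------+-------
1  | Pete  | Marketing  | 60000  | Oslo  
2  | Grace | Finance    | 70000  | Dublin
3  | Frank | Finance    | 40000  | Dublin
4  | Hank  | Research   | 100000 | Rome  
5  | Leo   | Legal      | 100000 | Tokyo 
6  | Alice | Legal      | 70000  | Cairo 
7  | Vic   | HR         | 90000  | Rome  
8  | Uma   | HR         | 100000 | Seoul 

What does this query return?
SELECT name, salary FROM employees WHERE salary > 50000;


Filtering: salary > 50000
Matching: 7 rows

7 rows:
Pete, 60000
Grace, 70000
Hank, 100000
Leo, 100000
Alice, 70000
Vic, 90000
Uma, 100000


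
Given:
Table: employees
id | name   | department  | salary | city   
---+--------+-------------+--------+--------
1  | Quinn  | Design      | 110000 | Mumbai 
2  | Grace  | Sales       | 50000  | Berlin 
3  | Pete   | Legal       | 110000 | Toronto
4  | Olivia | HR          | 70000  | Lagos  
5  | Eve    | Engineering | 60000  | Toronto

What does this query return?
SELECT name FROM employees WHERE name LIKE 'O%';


LIKE 'O%' matches names starting with 'O'
Matching: 1

1 rows:
Olivia


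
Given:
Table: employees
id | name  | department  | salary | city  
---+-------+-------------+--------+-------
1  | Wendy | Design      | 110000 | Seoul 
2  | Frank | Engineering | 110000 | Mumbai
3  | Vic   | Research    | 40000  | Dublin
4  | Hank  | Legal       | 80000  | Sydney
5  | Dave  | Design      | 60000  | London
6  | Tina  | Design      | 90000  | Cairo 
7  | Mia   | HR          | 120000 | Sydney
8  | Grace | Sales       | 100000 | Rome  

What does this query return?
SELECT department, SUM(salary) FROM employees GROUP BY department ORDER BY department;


Summing salary within each department:
  Design: 110000 + 60000 + 90000 = 260000
  Engineering: 110000 = 110000
  HR: 120000 = 120000
  Legal: 80000 = 80000
  Research: 40000 = 40000
  Sales: 100000 = 100000


6 groups:
Design, 260000
Engineering, 110000
HR, 120000
Legal, 80000
Research, 40000
Sales, 100000


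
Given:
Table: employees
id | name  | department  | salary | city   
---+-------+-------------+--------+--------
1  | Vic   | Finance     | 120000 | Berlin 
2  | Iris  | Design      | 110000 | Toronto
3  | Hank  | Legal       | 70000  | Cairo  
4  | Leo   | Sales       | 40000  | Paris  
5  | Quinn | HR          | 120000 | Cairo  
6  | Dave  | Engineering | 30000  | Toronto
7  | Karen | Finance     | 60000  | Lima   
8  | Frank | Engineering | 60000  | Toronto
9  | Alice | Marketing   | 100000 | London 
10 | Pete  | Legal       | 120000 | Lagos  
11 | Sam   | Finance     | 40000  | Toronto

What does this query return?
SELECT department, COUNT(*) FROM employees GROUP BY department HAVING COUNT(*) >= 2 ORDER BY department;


Groups with count >= 2:
  Engineering: 2 -> PASS
  Finance: 3 -> PASS
  Legal: 2 -> PASS
  Design: 1 -> filtered out
  HR: 1 -> filtered out
  Marketing: 1 -> filtered out
  Sales: 1 -> filtered out


3 groups:
Engineering, 2
Finance, 3
Legal, 2


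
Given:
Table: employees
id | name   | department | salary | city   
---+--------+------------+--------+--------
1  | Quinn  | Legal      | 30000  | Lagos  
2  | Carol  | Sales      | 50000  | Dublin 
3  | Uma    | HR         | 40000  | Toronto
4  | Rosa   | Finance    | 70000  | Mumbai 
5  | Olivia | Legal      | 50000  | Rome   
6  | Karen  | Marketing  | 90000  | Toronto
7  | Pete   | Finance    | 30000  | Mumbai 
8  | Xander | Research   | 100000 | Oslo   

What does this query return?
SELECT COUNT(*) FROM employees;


COUNT(*) counts all rows

8


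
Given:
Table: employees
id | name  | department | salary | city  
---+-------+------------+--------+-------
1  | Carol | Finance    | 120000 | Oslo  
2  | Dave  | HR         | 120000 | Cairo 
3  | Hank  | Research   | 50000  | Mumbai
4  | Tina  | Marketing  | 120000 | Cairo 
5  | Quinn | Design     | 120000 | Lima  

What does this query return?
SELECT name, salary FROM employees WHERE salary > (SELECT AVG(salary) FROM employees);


Subquery: AVG(salary) = 106000.0
Filtering: salary > 106000.0
  Carol (120000) -> MATCH
  Dave (120000) -> MATCH
  Tina (120000) -> MATCH
  Quinn (120000) -> MATCH


4 rows:
Carol, 120000
Dave, 120000
Tina, 120000
Quinn, 120000
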